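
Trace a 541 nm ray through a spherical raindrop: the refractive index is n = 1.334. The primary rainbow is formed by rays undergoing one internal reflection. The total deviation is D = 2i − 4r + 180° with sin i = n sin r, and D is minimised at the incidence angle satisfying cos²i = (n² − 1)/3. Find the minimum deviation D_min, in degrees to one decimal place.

138.1°

cos²i = (1.77956 − 1)/3 = 0.25985; i = arccos(0.50976) = 59.352°.
sin r = sin 59.352°/1.334 = 0.64492; r = 40.159°.
D_min = 2·59.352° − 4·40.159° + 180° = 138.067°.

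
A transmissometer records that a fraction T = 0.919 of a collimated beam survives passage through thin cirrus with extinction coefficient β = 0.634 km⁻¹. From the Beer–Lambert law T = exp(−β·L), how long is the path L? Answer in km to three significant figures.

Beer–Lambert: T = exp(−βL) ⇒ L = −ln(T)/β = −ln(0.919)/0.634 = 0.0845/0.634 = 0.1332 km.

0.133 km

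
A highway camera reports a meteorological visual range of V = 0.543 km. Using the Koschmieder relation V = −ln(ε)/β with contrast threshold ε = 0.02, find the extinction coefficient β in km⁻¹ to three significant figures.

7.20 km⁻¹

β = −ln(0.02) / V = 3.912 / 0.543 = 7.2045 km⁻¹.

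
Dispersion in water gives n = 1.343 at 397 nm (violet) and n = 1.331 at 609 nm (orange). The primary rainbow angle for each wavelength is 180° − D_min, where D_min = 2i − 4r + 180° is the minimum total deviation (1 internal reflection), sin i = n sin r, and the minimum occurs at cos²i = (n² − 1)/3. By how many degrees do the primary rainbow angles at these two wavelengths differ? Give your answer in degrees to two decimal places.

At 397 nm (n = 1.343): cos²i = 0.26788 → i = 58.830°, r = 39.577°, D_min = 139.354°, rainbow angle = 40.646°.
At 609 nm (n = 1.331): cos²i = 0.25719 → i = 59.527°, r = 40.356°, D_min = 137.630°, rainbow angle = 42.370°.
Angular width = |40.646° − 42.370°| = 1.724°.

1.72°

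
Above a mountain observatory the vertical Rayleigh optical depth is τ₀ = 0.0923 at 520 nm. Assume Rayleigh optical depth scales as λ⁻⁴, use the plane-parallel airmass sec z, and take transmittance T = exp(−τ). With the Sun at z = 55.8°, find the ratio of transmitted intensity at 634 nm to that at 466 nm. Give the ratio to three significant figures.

Airmass: sec 55.8° = 1.7791.
τ(634 nm) = 0.0923 × (520/634)⁴ × 1.7791 = 0.0923 × 0.4525 × 1.7791 = 0.0743.
τ(466 nm) = 0.0923 × (520/466)⁴ × 1.7791 = 0.0923 × 1.5505 × 1.7791 = 0.2546.
T(634)/T(466) = exp(τ_B − τ_A) = exp(0.1803) = 1.1976.

1.20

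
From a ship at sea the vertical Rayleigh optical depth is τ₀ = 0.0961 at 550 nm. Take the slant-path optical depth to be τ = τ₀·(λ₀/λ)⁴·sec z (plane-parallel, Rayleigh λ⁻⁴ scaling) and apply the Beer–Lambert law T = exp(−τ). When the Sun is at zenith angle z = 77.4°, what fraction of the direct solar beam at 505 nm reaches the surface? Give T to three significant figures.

0.538

sec 77.4° = 4.5841.
τ = 0.0961 × (550/505)⁴ × 4.5841 = 0.0961 × 1.4070 × 4.5841 = 0.6198.
T = exp(−0.6198) = 0.5380.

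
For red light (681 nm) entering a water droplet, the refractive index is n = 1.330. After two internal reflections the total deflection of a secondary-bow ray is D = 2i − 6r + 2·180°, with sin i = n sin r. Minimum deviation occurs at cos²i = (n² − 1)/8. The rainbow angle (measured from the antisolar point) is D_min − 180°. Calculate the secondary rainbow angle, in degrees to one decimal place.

cos²i = (1.76890 − 1)/8 = 0.09611; i = arccos(0.31002) = 71.940°.
sin r = sin 71.940°/1.330 = 0.71483; r = 45.630°.
D_min = 2·71.940° − 6·45.630° + 360° = 230.101°.
Rainbow angle = D_min − 180° = 50.101°.

50.1°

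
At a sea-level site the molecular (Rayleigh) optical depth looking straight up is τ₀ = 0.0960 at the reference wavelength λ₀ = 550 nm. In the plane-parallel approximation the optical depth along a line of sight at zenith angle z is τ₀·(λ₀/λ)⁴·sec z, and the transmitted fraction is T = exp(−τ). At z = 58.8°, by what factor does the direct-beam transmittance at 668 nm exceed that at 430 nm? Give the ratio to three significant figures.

Airmass: sec 58.8° = 1.9304.
τ(668 nm) = 0.0960 × (550/668)⁴ × 1.9304 = 0.0960 × 0.4596 × 1.9304 = 0.0852.
τ(430 nm) = 0.0960 × (550/430)⁴ × 1.9304 = 0.0960 × 2.6766 × 1.9304 = 0.4960.
T(668)/T(430) = exp(τ_B − τ_A) = exp(0.4109) = 1.5081.

1.51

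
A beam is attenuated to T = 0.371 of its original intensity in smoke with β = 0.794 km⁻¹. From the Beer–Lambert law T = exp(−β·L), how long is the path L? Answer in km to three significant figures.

1.25 km

Beer–Lambert: T = exp(−βL) ⇒ L = −ln(T)/β = −ln(0.371)/0.794 = 0.9916/0.794 = 1.249 km.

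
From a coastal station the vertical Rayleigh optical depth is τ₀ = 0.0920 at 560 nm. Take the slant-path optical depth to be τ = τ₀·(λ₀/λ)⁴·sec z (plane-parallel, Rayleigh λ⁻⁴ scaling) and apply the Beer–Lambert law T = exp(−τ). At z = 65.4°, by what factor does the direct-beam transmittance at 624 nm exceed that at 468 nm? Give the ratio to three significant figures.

Airmass: sec 65.4° = 2.4022.
τ(624 nm) = 0.0920 × (560/624)⁴ × 2.4022 = 0.0920 × 0.6487 × 2.4022 = 0.1434.
τ(468 nm) = 0.0920 × (560/468)⁴ × 2.4022 = 0.0920 × 2.0501 × 2.4022 = 0.4531.
T(624)/T(468) = exp(τ_B − τ_A) = exp(0.3097) = 1.3630.

1.36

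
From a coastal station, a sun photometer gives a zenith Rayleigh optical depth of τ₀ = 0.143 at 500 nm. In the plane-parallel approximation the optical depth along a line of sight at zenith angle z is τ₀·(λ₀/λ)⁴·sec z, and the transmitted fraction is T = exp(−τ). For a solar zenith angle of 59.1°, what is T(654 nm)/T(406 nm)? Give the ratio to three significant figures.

Airmass: sec 59.1° = 1.9473.
τ(654 nm) = 0.143 × (500/654)⁴ × 1.9473 = 0.143 × 0.3416 × 1.9473 = 0.0951.
τ(406 nm) = 0.143 × (500/406)⁴ × 1.9473 = 0.143 × 2.3003 × 1.9473 = 0.6405.
T(654)/T(406) = exp(τ_B − τ_A) = exp(0.5454) = 1.7253.

1.73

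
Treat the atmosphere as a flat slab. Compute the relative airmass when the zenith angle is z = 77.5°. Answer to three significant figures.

4.62

X = sec z = 1/cos 77.5° = 1/0.2164 = 4.6202.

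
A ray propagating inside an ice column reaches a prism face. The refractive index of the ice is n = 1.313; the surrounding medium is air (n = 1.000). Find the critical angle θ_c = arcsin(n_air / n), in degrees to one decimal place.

sin θ_c = n_air / n = 1.000 / 1.313 = 0.7616.
θ_c = arcsin(0.7616) = 49.61°.

49.6°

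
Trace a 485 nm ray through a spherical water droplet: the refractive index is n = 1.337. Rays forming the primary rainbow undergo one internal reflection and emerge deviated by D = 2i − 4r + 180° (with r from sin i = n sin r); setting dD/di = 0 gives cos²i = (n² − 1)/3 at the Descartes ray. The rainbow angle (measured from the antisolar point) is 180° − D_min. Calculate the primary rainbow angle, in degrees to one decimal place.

cos²i = (1.78757 − 1)/3 = 0.26252; i = arccos(0.51237) = 59.178°.
sin r = sin 59.178°/1.337 = 0.64231; r = 39.964°.
D_min = 2·59.178° − 4·39.964° + 180° = 138.500°.
Rainbow angle = 180° − D_min = 41.500°.

41.5°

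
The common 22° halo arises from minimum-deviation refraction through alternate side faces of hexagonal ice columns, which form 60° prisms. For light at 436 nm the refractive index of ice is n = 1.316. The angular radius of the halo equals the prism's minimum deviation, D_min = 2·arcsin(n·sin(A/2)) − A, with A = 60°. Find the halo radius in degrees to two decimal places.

22.30°

n·sin(A/2) = 1.316 × sin 30° = 1.316 × 0.5000 = 0.6580.
D_min = 2·arcsin(0.6580) − 60° = 2 × 41.148° − 60° = 22.295°.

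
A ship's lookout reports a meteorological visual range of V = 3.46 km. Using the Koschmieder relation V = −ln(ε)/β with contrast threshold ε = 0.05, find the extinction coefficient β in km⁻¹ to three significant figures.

β = −ln(0.05) / V = 2.996 / 3.46 = 0.8658 km⁻¹.

0.866 km⁻¹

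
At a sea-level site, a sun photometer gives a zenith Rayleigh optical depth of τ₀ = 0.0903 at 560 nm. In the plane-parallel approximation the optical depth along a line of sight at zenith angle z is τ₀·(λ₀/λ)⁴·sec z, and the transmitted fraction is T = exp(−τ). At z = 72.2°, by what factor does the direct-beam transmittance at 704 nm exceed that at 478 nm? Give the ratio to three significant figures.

1.55

Airmass: sec 72.2° = 3.2712.
τ(704 nm) = 0.0903 × (560/704)⁴ × 3.2712 = 0.0903 × 0.4004 × 3.2712 = 0.1183.
τ(478 nm) = 0.0903 × (560/478)⁴ × 3.2712 = 0.0903 × 1.8838 × 3.2712 = 0.5565.
T(704)/T(478) = exp(τ_B − τ_A) = exp(0.4382) = 1.5499.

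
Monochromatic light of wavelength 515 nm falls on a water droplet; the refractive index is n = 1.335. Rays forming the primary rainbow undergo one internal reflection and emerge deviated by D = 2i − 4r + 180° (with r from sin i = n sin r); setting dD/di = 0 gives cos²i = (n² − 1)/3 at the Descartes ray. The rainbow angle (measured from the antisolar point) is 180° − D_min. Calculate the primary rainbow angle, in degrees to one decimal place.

41.8°

cos²i = (1.78222 − 1)/3 = 0.26074; i = arccos(0.51063) = 59.294°.
sin r = sin 59.294°/1.335 = 0.64405; r = 40.094°.
D_min = 2·59.294° − 4·40.094° + 180° = 138.212°.
Rainbow angle = 180° − D_min = 41.788°.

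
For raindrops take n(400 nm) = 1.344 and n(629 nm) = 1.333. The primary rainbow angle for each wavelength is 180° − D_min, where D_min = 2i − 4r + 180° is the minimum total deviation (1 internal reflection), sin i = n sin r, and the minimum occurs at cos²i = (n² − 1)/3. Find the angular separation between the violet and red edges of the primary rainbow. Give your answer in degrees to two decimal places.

At 400 nm (n = 1.344): cos²i = 0.26878 → i = 58.772°, r = 39.512°, D_min = 139.495°, rainbow angle = 40.505°.
At 629 nm (n = 1.333): cos²i = 0.25896 → i = 59.410°, r = 40.225°, D_min = 137.922°, rainbow angle = 42.078°.
Angular width = |40.505° − 42.078°| = 1.573°.

1.57°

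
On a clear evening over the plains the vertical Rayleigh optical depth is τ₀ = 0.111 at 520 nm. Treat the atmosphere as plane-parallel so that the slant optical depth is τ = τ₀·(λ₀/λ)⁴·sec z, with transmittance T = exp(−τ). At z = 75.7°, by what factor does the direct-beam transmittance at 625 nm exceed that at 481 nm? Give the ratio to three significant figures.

Airmass: sec 75.7° = 4.0486.
τ(625 nm) = 0.111 × (520/625)⁴ × 4.0486 = 0.111 × 0.4792 × 4.0486 = 0.2153.
τ(481 nm) = 0.111 × (520/481)⁴ × 4.0486 = 0.111 × 1.3659 × 4.0486 = 0.6138.
T(625)/T(481) = exp(τ_B − τ_A) = exp(0.3985) = 1.4896.

1.49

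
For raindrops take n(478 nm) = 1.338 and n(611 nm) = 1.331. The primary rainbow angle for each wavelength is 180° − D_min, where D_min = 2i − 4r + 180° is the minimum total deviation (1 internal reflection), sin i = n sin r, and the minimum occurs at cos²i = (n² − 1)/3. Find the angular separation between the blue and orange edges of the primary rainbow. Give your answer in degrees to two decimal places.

1.01°

At 478 nm (n = 1.338): cos²i = 0.26341 → i = 59.120°, r = 39.899°, D_min = 138.643°, rainbow angle = 41.357°.
At 611 nm (n = 1.331): cos²i = 0.25719 → i = 59.527°, r = 40.356°, D_min = 137.630°, rainbow angle = 42.370°.
Angular width = |41.357° − 42.370°| = 1.013°.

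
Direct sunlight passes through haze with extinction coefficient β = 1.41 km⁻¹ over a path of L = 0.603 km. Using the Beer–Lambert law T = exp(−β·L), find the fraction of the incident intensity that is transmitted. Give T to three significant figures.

0.427

τ = β·L = 1.41 × 0.603 = 0.8502.
T = exp(−0.8502) = 0.4273.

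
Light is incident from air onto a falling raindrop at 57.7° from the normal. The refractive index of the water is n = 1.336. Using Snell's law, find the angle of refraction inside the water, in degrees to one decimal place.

39.2°

Snell: sin θ_r = sin θ_i / n = sin 57.7° / 1.336 = 0.8453 / 1.336 = 0.6327.
θ_r = arcsin(0.6327) = 39.25°.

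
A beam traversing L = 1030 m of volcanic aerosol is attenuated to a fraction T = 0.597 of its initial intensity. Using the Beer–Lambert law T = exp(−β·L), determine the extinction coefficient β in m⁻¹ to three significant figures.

0.000501 m⁻¹

Beer–Lambert: T = exp(−βL) ⇒ β = −ln(T)/L = −ln(0.597)/1030 = 0.5158/1030 = 0.0005008 m⁻¹.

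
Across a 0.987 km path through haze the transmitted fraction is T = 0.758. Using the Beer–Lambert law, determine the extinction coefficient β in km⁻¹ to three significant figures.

Beer–Lambert: T = exp(−βL) ⇒ β = −ln(T)/L = −ln(0.758)/0.987 = 0.2771/0.987 = 0.2807 km⁻¹.

0.281 km⁻¹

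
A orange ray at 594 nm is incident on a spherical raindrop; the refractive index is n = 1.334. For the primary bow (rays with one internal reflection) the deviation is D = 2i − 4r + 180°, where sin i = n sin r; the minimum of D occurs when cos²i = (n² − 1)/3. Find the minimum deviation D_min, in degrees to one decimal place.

cos²i = (1.77956 − 1)/3 = 0.25985; i = arccos(0.50976) = 59.352°.
sin r = sin 59.352°/1.334 = 0.64492; r = 40.159°.
D_min = 2·59.352° − 4·40.159° + 180° = 138.067°.

138.1°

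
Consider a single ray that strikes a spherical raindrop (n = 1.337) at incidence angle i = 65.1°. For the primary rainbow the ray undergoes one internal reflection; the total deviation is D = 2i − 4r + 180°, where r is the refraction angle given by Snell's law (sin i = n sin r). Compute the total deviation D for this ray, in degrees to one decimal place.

sin r = sin 65.1° / 1.337 = 0.9070/1.337 = 0.6784; r = 42.72°.
D = 2·65.1° − 4·42.72° + 180° = 130.20° − 170.88° + 180° = 139.32°.

139.3°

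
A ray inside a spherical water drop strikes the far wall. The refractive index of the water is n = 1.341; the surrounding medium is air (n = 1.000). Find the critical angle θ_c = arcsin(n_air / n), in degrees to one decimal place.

sin θ_c = n_air / n = 1.000 / 1.341 = 0.7457.
θ_c = arcsin(0.7457) = 48.22°.

48.2°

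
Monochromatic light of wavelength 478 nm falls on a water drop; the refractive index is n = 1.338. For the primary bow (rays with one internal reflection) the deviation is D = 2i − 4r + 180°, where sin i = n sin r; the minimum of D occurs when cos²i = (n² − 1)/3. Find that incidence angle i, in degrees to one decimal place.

cos²i = (1.338² − 1)/3 = (1.79024 − 1)/3 = 0.26341.
cos i = 0.51324, so i = 59.120°.

59.1°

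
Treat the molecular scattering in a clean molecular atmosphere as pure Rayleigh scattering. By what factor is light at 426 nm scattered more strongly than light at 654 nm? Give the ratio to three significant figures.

Rayleigh scattering ∝ λ⁻⁴, so the ratio of coefficients is the inverse fourth power of the wavelength ratio.
σ(426)/σ(654) = (654/426)⁴ = (1.5352)⁴ = 5.555.

5.55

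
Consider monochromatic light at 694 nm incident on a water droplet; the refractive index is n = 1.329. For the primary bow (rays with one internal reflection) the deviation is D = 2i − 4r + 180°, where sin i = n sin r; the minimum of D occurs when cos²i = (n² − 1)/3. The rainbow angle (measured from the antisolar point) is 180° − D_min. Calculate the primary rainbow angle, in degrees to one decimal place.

cos²i = (1.76624 − 1)/3 = 0.25541; i = arccos(0.50538) = 59.643°.
sin r = sin 59.643°/1.329 = 0.64928; r = 40.487°.
D_min = 2·59.643° − 4·40.487° + 180° = 137.337°.
Rainbow angle = 180° − D_min = 42.663°.

42.7°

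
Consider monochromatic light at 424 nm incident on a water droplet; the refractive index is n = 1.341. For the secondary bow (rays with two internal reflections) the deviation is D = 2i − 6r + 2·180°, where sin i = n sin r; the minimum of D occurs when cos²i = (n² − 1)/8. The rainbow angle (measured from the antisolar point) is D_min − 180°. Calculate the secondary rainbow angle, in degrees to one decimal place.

53.0°

cos²i = (1.79828 − 1)/8 = 0.09979; i = arccos(0.31589) = 71.586°.
sin r = sin 71.586°/1.341 = 0.70753; r = 45.034°.
D_min = 2·71.586° − 6·45.034° + 360° = 232.966°.
Rainbow angle = D_min − 180° = 52.966°.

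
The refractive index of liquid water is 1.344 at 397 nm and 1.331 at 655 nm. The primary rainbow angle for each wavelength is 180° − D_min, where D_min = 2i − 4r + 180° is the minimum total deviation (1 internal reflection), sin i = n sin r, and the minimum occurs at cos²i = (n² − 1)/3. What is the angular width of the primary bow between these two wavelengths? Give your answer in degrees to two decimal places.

1.86°

At 397 nm (n = 1.344): cos²i = 0.26878 → i = 58.772°, r = 39.512°, D_min = 139.495°, rainbow angle = 40.505°.
At 655 nm (n = 1.331): cos²i = 0.25719 → i = 59.527°, r = 40.356°, D_min = 137.630°, rainbow angle = 42.370°.
Angular width = |40.505° − 42.370°| = 1.865°.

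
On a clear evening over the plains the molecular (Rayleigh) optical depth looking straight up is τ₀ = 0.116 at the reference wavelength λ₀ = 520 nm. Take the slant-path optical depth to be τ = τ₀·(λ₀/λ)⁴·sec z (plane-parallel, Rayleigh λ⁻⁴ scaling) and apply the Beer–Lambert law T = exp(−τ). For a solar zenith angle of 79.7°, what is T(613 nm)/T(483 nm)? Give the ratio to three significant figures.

Airmass: sec 79.7° = 5.5928.
τ(613 nm) = 0.116 × (520/613)⁴ × 5.5928 = 0.116 × 0.5178 × 5.5928 = 0.3359.
τ(483 nm) = 0.116 × (520/483)⁴ × 5.5928 = 0.116 × 1.3435 × 5.5928 = 0.8716.
T(613)/T(483) = exp(τ_B − τ_A) = exp(0.5356) = 1.7086.

1.71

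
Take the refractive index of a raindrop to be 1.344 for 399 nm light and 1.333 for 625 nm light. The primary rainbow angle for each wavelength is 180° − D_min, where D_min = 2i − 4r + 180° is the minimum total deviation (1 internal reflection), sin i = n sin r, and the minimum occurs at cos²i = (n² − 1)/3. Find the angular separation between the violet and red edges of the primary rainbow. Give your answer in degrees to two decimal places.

At 399 nm (n = 1.344): cos²i = 0.26878 → i = 58.772°, r = 39.512°, D_min = 139.495°, rainbow angle = 40.505°.
At 625 nm (n = 1.333): cos²i = 0.25896 → i = 59.410°, r = 40.225°, D_min = 137.922°, rainbow angle = 42.078°.
Angular width = |40.505° − 42.078°| = 1.573°.

1.57°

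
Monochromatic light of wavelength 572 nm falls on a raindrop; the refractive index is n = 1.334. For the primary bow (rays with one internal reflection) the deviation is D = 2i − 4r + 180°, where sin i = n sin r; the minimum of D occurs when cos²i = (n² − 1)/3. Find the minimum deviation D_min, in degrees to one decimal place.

138.1°

cos²i = (1.77956 − 1)/3 = 0.25985; i = arccos(0.50976) = 59.352°.
sin r = sin 59.352°/1.334 = 0.64492; r = 40.159°.
D_min = 2·59.352° − 4·40.159° + 180° = 138.067°.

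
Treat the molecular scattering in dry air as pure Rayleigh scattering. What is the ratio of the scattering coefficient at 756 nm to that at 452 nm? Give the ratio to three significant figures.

Rayleigh scattering ∝ λ⁻⁴, so the ratio of coefficients is the inverse fourth power of the wavelength ratio.
σ(756)/σ(452) = (452/756)⁴ = (0.5979)⁴ = 0.1278.

0.128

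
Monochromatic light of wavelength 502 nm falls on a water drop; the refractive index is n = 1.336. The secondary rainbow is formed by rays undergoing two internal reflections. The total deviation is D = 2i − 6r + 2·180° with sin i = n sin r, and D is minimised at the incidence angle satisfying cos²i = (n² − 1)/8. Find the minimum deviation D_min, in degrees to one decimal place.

231.7°

cos²i = (1.78490 − 1)/8 = 0.09811; i = arccos(0.31323) = 71.746°.
sin r = sin 71.746°/1.336 = 0.71084; r = 45.303°.
D_min = 2·71.746° − 6·45.303° + 360° = 231.674°.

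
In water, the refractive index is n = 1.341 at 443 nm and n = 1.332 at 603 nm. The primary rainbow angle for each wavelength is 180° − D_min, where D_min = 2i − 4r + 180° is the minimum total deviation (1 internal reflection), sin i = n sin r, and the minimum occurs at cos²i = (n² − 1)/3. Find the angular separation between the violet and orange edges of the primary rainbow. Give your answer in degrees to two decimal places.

1.29°

At 443 nm (n = 1.341): cos²i = 0.26609 → i = 58.946°, r = 39.705°, D_min = 139.071°, rainbow angle = 40.929°.
At 603 nm (n = 1.332): cos²i = 0.25807 → i = 59.469°, r = 40.290°, D_min = 137.776°, rainbow angle = 42.224°.
Angular width = |40.929° − 42.224°| = 1.295°.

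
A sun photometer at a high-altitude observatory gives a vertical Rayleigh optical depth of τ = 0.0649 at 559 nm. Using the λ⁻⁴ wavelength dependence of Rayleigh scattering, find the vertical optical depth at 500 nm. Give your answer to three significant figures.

0.101

τ(500 nm) = τ(559 nm) × (559/500)⁴ = 0.0649 × (1.1180)⁴ = 0.0649 × 1.5623 = 0.1014.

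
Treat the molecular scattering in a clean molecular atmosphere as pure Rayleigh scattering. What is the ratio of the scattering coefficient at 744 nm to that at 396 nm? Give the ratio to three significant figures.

Rayleigh scattering ∝ λ⁻⁴, so the ratio of coefficients is the inverse fourth power of the wavelength ratio.
σ(744)/σ(396) = (396/744)⁴ = (0.5323)⁴ = 0.08026.

0.0803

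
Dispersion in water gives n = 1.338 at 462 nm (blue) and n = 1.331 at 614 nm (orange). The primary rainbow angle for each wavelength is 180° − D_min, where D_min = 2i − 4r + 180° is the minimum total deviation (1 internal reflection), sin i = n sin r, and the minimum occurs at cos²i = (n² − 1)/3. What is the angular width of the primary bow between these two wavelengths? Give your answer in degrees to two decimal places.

At 462 nm (n = 1.338): cos²i = 0.26341 → i = 59.120°, r = 39.899°, D_min = 138.643°, rainbow angle = 41.357°.
At 614 nm (n = 1.331): cos²i = 0.25719 → i = 59.527°, r = 40.356°, D_min = 137.630°, rainbow angle = 42.370°.
Angular width = |41.357° − 42.370°| = 1.013°.

1.01°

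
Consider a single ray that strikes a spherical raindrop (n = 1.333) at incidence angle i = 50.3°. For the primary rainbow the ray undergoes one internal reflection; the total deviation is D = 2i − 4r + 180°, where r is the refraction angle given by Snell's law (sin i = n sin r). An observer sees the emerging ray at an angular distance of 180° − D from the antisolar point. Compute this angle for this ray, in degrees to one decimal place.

sin r = sin 50.3° / 1.333 = 0.7694/1.333 = 0.5772; r = 35.25°.
D = 2·50.3° − 4·35.25° + 180° = 100.60° − 141.01° + 180° = 139.59°.
Angle from antisolar point = 180° − D = 40.41°.

40.4°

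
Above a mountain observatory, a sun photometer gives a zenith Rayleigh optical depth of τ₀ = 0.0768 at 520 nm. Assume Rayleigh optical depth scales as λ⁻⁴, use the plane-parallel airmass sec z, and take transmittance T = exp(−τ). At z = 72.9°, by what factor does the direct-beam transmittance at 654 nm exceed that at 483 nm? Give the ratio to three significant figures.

Airmass: sec 72.9° = 3.4009.
τ(654 nm) = 0.0768 × (520/654)⁴ × 3.4009 = 0.0768 × 0.3997 × 3.4009 = 0.1044.
τ(483 nm) = 0.0768 × (520/483)⁴ × 3.4009 = 0.0768 × 1.3435 × 3.4009 = 0.3509.
T(654)/T(483) = exp(τ_B − τ_A) = exp(0.2465) = 1.2795.

1.28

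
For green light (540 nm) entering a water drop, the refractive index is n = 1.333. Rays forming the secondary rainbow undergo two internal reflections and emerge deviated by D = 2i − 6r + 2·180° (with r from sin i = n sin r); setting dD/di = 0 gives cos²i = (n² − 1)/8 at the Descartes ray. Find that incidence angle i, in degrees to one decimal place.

cos²i = (1.333² − 1)/8 = (1.77689 − 1)/8 = 0.09711.
cos i = 0.31163, so i = 71.843°.

71.8°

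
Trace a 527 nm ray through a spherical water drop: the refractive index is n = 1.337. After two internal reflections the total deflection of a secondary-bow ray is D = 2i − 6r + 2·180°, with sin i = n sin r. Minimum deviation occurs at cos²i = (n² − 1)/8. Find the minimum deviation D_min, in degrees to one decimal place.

231.9°

cos²i = (1.78757 − 1)/8 = 0.09845; i = arccos(0.31376) = 71.714°.
sin r = sin 71.714°/1.337 = 0.71017; r = 45.249°.
D_min = 2·71.714° − 6·45.249° + 360° = 231.934°.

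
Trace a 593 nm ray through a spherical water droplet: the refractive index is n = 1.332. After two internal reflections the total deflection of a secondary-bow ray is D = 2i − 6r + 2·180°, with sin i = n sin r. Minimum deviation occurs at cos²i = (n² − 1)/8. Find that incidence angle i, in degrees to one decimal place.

cos²i = (1.332² − 1)/8 = (1.77422 − 1)/8 = 0.09678.
cos i = 0.31109, so i = 71.875°.

71.9°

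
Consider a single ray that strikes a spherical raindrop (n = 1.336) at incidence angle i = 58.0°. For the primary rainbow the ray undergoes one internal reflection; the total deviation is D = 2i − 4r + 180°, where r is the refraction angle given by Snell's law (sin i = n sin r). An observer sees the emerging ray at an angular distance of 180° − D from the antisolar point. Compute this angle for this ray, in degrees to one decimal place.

sin r = sin 58.0° / 1.336 = 0.8480/1.336 = 0.6348; r = 39.40°.
D = 2·58.0° − 4·39.40° + 180° = 116.00° − 157.61° + 180° = 138.39°.
Angle from antisolar point = 180° − D = 41.61°.

41.6°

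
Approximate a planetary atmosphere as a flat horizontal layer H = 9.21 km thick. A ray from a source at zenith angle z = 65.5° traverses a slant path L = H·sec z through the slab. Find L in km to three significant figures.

22.2 km

sec z = 1/cos 65.5° = 2.4114.
L = 9.21 × 2.4114 = 22.209 km.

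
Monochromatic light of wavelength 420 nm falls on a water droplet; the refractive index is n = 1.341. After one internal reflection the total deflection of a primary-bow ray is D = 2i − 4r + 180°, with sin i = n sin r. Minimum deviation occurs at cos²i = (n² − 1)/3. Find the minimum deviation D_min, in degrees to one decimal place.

cos²i = (1.79828 − 1)/3 = 0.26609; i = arccos(0.51584) = 58.946°.
sin r = sin 58.946°/1.341 = 0.63884; r = 39.705°.
D_min = 2·58.946° − 4·39.705° + 180° = 139.071°.

139.1°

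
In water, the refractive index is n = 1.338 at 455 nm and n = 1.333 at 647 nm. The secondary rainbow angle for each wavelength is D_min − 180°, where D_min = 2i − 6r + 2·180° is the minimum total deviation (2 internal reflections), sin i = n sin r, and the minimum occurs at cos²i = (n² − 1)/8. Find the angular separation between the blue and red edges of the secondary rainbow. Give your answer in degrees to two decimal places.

At 455 nm (n = 1.338): cos²i = 0.09878 → i = 71.682°, r = 45.195°, D_min = 232.193°, rainbow angle = 52.193°.
At 647 nm (n = 1.333): cos²i = 0.09711 → i = 71.843°, r = 45.466°, D_min = 230.891°, rainbow angle = 50.891°.
Angular width = |52.193° − 50.891°| = 1.302°.

1.30°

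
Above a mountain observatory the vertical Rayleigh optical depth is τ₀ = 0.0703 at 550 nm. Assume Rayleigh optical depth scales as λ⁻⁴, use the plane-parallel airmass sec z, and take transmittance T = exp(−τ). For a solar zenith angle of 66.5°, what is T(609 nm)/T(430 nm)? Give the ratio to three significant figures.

1.43

Airmass: sec 66.5° = 2.5078.
τ(609 nm) = 0.0703 × (550/609)⁴ × 2.5078 = 0.0703 × 0.6652 × 2.5078 = 0.1173.
τ(430 nm) = 0.0703 × (550/430)⁴ × 2.5078 = 0.0703 × 2.6766 × 2.5078 = 0.4719.
T(609)/T(430) = exp(τ_B − τ_A) = exp(0.3546) = 1.4256.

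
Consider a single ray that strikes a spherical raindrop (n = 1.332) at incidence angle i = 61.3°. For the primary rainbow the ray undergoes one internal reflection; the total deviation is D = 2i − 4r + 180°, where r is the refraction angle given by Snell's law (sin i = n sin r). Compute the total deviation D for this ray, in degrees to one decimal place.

137.9°

sin r = sin 61.3° / 1.332 = 0.8771/1.332 = 0.6585; r = 41.19°.
D = 2·61.3° − 4·41.19° + 180° = 122.60° − 164.75° + 180° = 137.85°.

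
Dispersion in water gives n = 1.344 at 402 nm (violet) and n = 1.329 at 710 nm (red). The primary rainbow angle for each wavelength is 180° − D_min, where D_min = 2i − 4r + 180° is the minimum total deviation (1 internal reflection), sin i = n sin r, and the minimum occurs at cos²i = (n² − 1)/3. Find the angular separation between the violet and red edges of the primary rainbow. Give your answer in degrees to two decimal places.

At 402 nm (n = 1.344): cos²i = 0.26878 → i = 58.772°, r = 39.512°, D_min = 139.495°, rainbow angle = 40.505°.
At 710 nm (n = 1.329): cos²i = 0.25541 → i = 59.643°, r = 40.487°, D_min = 137.337°, rainbow angle = 42.663°.
Angular width = |40.505° − 42.663°| = 2.158°.

2.16°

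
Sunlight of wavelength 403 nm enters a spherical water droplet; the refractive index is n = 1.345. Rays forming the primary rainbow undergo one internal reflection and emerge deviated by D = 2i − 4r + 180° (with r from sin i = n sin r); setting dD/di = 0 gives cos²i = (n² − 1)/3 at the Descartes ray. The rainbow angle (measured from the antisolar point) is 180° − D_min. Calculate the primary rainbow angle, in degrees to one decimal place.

40.4°

cos²i = (1.80902 − 1)/3 = 0.26967; i = arccos(0.51930) = 58.715°.
sin r = sin 58.715°/1.345 = 0.63538; r = 39.448°.
D_min = 2·58.715° − 4·39.448° + 180° = 139.635°.
Rainbow angle = 180° − D_min = 40.365°.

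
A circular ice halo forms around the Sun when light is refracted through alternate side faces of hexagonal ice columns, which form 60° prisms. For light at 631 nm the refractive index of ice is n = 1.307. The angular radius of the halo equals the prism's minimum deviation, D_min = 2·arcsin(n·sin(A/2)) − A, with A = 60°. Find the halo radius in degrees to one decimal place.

n·sin(A/2) = 1.307 × sin 30° = 1.307 × 0.5000 = 0.6535.
D_min = 2·arcsin(0.6535) − 60° = 2 × 40.806° − 60° = 21.612°.

21.6°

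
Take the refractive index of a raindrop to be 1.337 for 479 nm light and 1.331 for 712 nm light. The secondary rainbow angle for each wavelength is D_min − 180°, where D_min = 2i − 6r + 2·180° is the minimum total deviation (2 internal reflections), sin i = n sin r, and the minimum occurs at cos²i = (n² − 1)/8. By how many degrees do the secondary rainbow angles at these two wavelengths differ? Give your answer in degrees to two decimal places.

1.57°

At 479 nm (n = 1.337): cos²i = 0.09845 → i = 71.714°, r = 45.249°, D_min = 231.934°, rainbow angle = 51.934°.
At 712 nm (n = 1.331): cos²i = 0.09645 → i = 71.907°, r = 45.575°, D_min = 230.365°, rainbow angle = 50.365°.
Angular width = |51.934° − 50.365°| = 1.569°.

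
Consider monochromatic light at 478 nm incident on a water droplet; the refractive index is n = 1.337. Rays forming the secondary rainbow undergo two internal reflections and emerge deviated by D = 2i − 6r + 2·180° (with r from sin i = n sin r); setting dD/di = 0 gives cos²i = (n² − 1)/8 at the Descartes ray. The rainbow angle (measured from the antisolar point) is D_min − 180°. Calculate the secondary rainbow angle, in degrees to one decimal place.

cos²i = (1.78757 − 1)/8 = 0.09845; i = arccos(0.31376) = 71.714°.
sin r = sin 71.714°/1.337 = 0.71017; r = 45.249°.
D_min = 2·71.714° − 6·45.249° + 360° = 231.934°.
Rainbow angle = D_min − 180° = 51.934°.

51.9°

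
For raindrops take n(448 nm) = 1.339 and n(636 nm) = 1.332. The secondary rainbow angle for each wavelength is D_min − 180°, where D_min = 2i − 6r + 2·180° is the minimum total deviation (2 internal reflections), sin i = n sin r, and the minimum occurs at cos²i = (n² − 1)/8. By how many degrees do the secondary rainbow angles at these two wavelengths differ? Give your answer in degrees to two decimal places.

1.82°

At 448 nm (n = 1.339): cos²i = 0.09912 → i = 71.650°, r = 45.141°, D_min = 232.451°, rainbow angle = 52.451°.
At 636 nm (n = 1.332): cos²i = 0.09678 → i = 71.875°, r = 45.520°, D_min = 230.628°, rainbow angle = 50.628°.
Angular width = |52.451° − 50.628°| = 1.823°.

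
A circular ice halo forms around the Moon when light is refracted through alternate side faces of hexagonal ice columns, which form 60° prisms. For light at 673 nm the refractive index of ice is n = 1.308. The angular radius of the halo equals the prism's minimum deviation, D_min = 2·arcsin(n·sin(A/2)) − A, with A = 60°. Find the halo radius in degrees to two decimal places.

21.69°

n·sin(A/2) = 1.308 × sin 30° = 1.308 × 0.5000 = 0.6540.
D_min = 2·arcsin(0.6540) − 60° = 2 × 40.844° − 60° = 21.688°.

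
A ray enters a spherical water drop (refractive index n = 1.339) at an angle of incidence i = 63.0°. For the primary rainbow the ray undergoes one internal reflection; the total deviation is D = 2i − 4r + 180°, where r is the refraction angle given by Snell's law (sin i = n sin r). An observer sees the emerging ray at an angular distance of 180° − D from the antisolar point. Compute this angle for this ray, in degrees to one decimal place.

40.9°

sin r = sin 63.0° / 1.339 = 0.8910/1.339 = 0.6654; r = 41.72°.
D = 2·63.0° − 4·41.72° + 180° = 126.00° − 166.86° + 180° = 139.14°.
Angle from antisolar point = 180° − D = 40.86°.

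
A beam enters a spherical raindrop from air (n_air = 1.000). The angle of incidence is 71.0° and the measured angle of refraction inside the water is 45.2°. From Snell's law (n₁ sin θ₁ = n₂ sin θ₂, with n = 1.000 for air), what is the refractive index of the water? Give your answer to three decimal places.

1.333

n = sin θ_i / sin θ_r = sin 71.0° / sin 45.2° = 0.9455 / 0.7096 = 1.3325.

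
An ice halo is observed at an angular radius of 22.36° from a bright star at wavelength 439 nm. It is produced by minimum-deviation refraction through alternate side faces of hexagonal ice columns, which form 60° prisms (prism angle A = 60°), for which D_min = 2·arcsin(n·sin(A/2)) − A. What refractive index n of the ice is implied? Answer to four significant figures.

Rearranging: n = sin((D_min + A)/2) / sin(A/2).
(D_min + A)/2 = (22.36° + 60°)/2 = 41.180°.
n = sin 41.180° / sin 30° = 0.6584 / 0.5000 = 1.3169.

1.317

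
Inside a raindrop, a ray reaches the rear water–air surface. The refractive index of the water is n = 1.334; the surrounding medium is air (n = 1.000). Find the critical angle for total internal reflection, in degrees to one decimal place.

48.6°

sin θ_c = n_air / n = 1.000 / 1.334 = 0.7496.
θ_c = arcsin(0.7496) = 48.56°.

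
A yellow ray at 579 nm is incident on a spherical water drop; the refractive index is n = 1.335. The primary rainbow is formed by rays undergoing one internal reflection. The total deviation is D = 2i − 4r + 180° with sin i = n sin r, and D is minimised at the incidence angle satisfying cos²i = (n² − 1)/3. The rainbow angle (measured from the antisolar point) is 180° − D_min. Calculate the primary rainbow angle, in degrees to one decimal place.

cos²i = (1.78222 − 1)/3 = 0.26074; i = arccos(0.51063) = 59.294°.
sin r = sin 59.294°/1.335 = 0.64405; r = 40.094°.
D_min = 2·59.294° − 4·40.094° + 180° = 138.212°.
Rainbow angle = 180° − D_min = 41.788°.

41.8°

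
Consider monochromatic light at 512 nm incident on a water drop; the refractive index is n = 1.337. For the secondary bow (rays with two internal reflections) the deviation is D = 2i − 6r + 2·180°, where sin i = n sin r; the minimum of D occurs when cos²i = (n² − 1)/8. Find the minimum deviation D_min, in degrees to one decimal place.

cos²i = (1.78757 − 1)/8 = 0.09845; i = arccos(0.31376) = 71.714°.
sin r = sin 71.714°/1.337 = 0.71017; r = 45.249°.
D_min = 2·71.714° − 6·45.249° + 360° = 231.934°.

231.9°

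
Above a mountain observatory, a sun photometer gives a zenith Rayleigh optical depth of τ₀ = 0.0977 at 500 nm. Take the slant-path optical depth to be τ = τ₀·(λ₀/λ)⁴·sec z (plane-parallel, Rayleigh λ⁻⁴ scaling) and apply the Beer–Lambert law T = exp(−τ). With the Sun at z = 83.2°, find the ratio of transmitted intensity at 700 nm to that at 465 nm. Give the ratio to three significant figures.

2.43

Airmass: sec 83.2° = 8.4457.
τ(700 nm) = 0.0977 × (500/700)⁴ × 8.4457 = 0.0977 × 0.2603 × 8.4457 = 0.2148.
τ(465 nm) = 0.0977 × (500/465)⁴ × 8.4457 = 0.0977 × 1.3368 × 8.4457 = 1.1031.
T(700)/T(465) = exp(τ_B − τ_A) = exp(0.8883) = 2.4309.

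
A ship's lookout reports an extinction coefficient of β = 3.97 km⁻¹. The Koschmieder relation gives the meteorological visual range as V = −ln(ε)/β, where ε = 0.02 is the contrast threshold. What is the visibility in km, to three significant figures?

V = −ln(0.02) / 3.97 = 3.912 / 3.97 = 0.9854 km.

0.985 km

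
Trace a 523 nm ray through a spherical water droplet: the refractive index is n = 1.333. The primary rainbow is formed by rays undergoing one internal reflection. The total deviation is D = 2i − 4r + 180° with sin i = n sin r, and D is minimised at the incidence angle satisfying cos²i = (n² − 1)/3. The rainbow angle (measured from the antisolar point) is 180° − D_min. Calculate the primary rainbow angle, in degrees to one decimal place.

42.1°

cos²i = (1.77689 − 1)/3 = 0.25896; i = arccos(0.50888) = 59.410°.
sin r = sin 59.410°/1.333 = 0.64579; r = 40.225°.
D_min = 2·59.410° − 4·40.225° + 180° = 137.922°.
Rainbow angle = 180° − D_min = 42.078°.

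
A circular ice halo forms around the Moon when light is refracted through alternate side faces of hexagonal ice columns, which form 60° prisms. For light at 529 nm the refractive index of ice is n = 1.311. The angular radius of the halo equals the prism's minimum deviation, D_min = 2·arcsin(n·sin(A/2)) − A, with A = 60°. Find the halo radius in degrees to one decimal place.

n·sin(A/2) = 1.311 × sin 30° = 1.311 × 0.5000 = 0.6555.
D_min = 2·arcsin(0.6555) − 60° = 2 × 40.958° − 60° = 21.915°.

21.9°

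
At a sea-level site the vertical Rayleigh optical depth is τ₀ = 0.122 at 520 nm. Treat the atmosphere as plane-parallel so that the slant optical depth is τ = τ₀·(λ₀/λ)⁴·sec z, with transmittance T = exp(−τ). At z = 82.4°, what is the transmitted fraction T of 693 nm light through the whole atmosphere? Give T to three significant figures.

0.746

sec 82.4° = 7.5611.
τ = 0.122 × (520/693)⁴ × 7.5611 = 0.122 × 0.3170 × 7.5611 = 0.2924.
T = exp(−0.2924) = 0.7464.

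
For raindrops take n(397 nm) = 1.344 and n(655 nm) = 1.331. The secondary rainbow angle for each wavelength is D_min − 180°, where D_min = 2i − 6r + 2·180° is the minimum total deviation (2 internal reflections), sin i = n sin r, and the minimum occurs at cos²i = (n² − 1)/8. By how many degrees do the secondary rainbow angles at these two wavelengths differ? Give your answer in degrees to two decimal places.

3.37°

At 397 nm (n = 1.344): cos²i = 0.10079 → i = 71.490°, r = 44.874°, D_min = 233.733°, rainbow angle = 53.733°.
At 655 nm (n = 1.331): cos²i = 0.09645 → i = 71.907°, r = 45.575°, D_min = 230.365°, rainbow angle = 50.365°.
Angular width = |53.733° − 50.365°| = 3.368°.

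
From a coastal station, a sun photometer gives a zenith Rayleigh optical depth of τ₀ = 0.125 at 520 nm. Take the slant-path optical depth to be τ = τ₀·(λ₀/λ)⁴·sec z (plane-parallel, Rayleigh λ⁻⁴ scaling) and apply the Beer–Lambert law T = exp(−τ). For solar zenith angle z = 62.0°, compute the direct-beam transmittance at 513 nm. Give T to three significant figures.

sec 62.0° = 2.1301.
τ = 0.125 × (520/513)⁴ × 2.1301 = 0.125 × 1.0557 × 2.1301 = 0.2811.
T = exp(−0.2811) = 0.7550.

0.755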